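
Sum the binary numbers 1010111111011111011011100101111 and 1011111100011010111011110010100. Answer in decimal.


1010111111011111011011100101111 + 1011111100011010111011110010100 = 10110111011111010010111011000011 = 3078434499

3078434499


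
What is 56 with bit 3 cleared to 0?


56 & ~(1 << 3) = 48

48


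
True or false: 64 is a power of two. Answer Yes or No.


0b1000000. Only one bit set => Yes

Yes


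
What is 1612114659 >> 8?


0b1100000000101101110101011100011 >> 8 = 0b11000000001011011101010 = 6297322

6297322


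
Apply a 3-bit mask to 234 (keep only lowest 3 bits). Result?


234 & 7 = 2

2


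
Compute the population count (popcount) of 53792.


0b1101001000100000 has 5 set bits

5


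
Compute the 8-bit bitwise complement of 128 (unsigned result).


~0b10000000 = 0b1111111 = 127 (8-bit unsigned)

127


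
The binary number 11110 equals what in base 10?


11110 in decimal = 30

30


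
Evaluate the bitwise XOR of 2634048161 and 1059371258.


0b10011101000000000110001010100001 ^ 0b111111001001001011100011111010 = 0b10100010001001001101101001011011 = 2720324187

2720324187


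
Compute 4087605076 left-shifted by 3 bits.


0b11110011101000111110011101010100 << 3 = 0b11110011101000111110011101010100000 = 32700840608

32700840608


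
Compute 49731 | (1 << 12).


49731 | (1 << 12) = 49731 | 4096 = 53827

53827


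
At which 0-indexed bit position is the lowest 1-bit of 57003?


0b1101111010101011. Lowest set bit at position 0

0


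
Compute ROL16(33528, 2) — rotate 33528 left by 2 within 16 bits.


Rotate 0b1000001011111000 left by 2 (16-bit) = 0b101111100010 = 3042

3042


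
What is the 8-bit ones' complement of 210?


210 ^ 255 = 45

45


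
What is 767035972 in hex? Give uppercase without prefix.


767035972 = 2DB80A44 hex

2DB80A44


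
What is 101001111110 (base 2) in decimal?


101001111110 in decimal = 2686

2686


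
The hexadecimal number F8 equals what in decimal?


F8 hex = 248 decimal

248


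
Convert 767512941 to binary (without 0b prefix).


767512941 = 101101101111110101000101101101 in binary

101101101111110101000101101101


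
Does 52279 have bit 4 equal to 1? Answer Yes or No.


0b1100110000110111, bit 4 = 1. Yes

Yes


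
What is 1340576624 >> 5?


0b1001111111001111001001101110000 >> 5 = 0b10011111110011110010011011 = 41893019

41893019


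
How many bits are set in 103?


0b1100111 has 5 set bits

5


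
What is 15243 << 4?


0b11101110001011 << 4 = 0b111011100010110000 = 243888

243888


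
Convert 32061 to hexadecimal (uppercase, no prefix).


32061 = 7D3D hex

7D3D


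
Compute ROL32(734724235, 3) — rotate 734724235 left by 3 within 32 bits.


Rotate 0b101011110010110000000010001011 left by 3 (32-bit) = 0b1011110010110000000010001011001 = 1582826585

1582826585


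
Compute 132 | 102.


0b10000100 | 0b1100110 = 0b11100110 = 230

230


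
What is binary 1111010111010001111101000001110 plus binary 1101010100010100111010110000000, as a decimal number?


1111010111010001111101000001110 + 1101010100010100111010110000000 = 11100101011100110110111110001110 = 3849547662

3849547662


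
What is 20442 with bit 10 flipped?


20442 ^ (1 << 10) = 20442 ^ 1024 = 19418

19418


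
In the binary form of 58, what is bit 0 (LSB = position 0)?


0b111010, position 0 = 0

0


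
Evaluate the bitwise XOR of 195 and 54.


0b11000011 ^ 0b110110 = 0b11110101 = 245

245


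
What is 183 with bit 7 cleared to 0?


183 & ~(1 << 7) = 55

55


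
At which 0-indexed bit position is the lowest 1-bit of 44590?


0b1010111000101110. Lowest set bit at position 1

1


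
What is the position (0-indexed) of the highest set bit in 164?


0b10100100. Highest set bit at position 7

7


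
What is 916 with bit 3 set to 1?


916 | (1 << 3) = 916 | 8 = 924

924


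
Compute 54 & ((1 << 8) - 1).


54 & 255 = 54

54


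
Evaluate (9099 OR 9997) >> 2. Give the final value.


Step 1: 9099 | 9997 = 10127
Step 2: 10127 >> 2 = 2531

2531


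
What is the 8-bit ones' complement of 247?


247 ^ 255 = 8

8


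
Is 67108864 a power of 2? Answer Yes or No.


0b100000000000000000000000000. Only one bit set => Yes

Yes


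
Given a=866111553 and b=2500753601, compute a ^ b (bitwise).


866111553 ^ 2500753601 = 2794563712

2794563712


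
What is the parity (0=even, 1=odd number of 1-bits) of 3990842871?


0b11101101110111110110110111110111 has 25 ones => parity 1

1


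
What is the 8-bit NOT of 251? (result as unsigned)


~0b11111011 = 0b100 = 4 (8-bit unsigned)

4


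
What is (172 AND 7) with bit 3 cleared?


Step 1: 172 & 7 = 4
Step 2: 4 & ~(1 << 3) = 4

4


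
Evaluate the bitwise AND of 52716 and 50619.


0b1100110111101100 & 0b1100010110111011 = 0b1100010110101000 = 50600

50600


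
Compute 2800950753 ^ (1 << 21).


2800950753 ^ (1 << 21) = 2800950753 ^ 2097152 = 2798853601

2798853601


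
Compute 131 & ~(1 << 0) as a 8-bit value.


131 & ~(1 << 0) = 130

130


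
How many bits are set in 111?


0b1101111 has 6 set bits

6


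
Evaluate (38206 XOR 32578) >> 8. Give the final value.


Step 1: 38206 ^ 32578 = 60028
Step 2: 60028 >> 8 = 234

234


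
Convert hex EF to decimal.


EF hex = 239 decimal

239


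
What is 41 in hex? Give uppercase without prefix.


41 = 29 hex

29


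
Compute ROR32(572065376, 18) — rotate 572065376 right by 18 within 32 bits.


Rotate 0b100010000110010000011001100000 right by 18 (32-bit) = 0b1000001100110000000100010000110 = 1100482694

1100482694


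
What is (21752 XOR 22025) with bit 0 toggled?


Step 1: 21752 ^ 22025 = 753
Step 2: 753 ^ (1 << 0) = 753 ^ 1 = 752

752


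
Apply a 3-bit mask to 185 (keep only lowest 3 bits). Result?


185 & 7 = 1

1


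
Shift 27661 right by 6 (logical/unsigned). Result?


0b110110000001101 >> 6 = 0b110110000 = 432

432


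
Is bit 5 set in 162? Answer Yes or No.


0b10100010, bit 5 = 1. Yes

Yes


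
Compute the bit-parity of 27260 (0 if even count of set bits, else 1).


0b110101001111100 has 9 ones => parity 1

1


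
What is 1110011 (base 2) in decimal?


1110011 in decimal = 115

115


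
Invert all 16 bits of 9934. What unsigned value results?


9934 ^ 65535 = 55601

55601


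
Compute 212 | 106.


0b11010100 | 0b1101010 = 0b11111110 = 254

254


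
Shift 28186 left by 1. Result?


0b110111000011010 << 1 = 0b1101110000110100 = 56372

56372


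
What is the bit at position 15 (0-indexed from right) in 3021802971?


0b10110100000111010000110111011011, position 15 = 0

0


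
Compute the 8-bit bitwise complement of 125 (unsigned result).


~0b1111101 = 0b10000010 = 130 (8-bit unsigned)

130


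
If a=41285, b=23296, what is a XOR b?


41285 ^ 23296 = 64069

64069


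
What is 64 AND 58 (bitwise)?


0b1000000 & 0b111010 = 0b0 = 0

0


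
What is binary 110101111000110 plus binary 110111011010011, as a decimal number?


110101111000110 + 110111011010011 = 1101101010011001 = 55961

55961


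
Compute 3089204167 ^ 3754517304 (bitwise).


0b10111000001000011000001111000111 ^ 0b11011111110010010110001100111000 = 0b1100111111010001110000011111111 = 1743315199

1743315199


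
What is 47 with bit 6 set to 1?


47 | (1 << 6) = 47 | 64 = 111

111


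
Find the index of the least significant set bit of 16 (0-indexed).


0b10000. Lowest set bit at position 4

4


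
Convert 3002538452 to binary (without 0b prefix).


3002538452 = 10110010111101110001100111010100 in binary

10110010111101110001100111010100


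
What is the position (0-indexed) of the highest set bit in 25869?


0b110010100001101. Highest set bit at position 14

14


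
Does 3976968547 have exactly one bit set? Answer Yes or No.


0b11101101000010111011100101100011. Multiple bits set => No

No


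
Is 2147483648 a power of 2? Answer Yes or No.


0b10000000000000000000000000000000. Only one bit set => Yes

Yes


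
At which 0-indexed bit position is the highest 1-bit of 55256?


0b1101011111011000. Highest set bit at position 15

15


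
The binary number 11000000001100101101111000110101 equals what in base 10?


11000000001100101101111000110101 in decimal = 3224559157

3224559157


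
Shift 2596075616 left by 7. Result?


0b10011010101111001111100001100000 << 7 = 0b100110101011110011111000011000000000000 = 332297678848

332297678848


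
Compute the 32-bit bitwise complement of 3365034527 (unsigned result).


~0b11001000100100100101101000011111 = 0b110111011011011010010111100000 = 929932768 (32-bit unsigned)

929932768


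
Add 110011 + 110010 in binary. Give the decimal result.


110011 + 110010 = 1100101 = 101

101


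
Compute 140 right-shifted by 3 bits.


0b10001100 >> 3 = 0b10001 = 17

17


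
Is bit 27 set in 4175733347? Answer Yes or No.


0b11111000111001001010001001100011, bit 27 = 1. Yes

Yes


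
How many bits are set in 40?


0b101000 has 2 set bits

2


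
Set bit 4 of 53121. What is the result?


53121 | (1 << 4) = 53121 | 16 = 53137

53137


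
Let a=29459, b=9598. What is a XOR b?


29459 ^ 9598 = 22125

22125


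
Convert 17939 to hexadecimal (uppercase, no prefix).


17939 = 4613 hex

4613


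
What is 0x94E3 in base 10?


94E3 hex = 38115 decimal

38115


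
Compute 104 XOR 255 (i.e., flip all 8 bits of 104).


104 ^ 255 = 151

151


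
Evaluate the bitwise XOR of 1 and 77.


0b1 ^ 0b1001101 = 0b1001100 = 76

76


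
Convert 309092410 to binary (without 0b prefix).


309092410 = 10010011011000110000000111010 in binary

10010011011000110000000111010


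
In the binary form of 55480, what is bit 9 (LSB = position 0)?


0b1101100010111000, position 9 = 0

0


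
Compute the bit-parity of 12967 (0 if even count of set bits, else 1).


0b11001010100111 has 8 ones => parity 0

0


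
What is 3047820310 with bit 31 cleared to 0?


3047820310 & ~(1 << 31) = 900336662

900336662


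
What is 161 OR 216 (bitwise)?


0b10100001 | 0b11011000 = 0b11111001 = 249

249


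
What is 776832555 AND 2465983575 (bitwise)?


0b101110010011011000011000101011 & 0b10010010111110111110110001010111 = 0b10010010011000010000000011 = 38372355

38372355


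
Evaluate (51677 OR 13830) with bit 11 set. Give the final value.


Step 1: 51677 | 13830 = 65503
Step 2: 65503 | (1 << 11) = 65503 | 2048 = 65503

65503


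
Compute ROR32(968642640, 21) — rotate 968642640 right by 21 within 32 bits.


Rotate 0b111001101111000101000001010000 right by 21 (32-bit) = 0b11100010100000101000000111001101 = 3800203725

3800203725


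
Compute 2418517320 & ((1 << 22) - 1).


2418517320 & 4194303 = 2598216

2598216


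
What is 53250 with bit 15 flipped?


53250 ^ (1 << 15) = 53250 ^ 32768 = 20482

20482


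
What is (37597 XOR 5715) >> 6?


Step 1: 37597 ^ 5715 = 33934
Step 2: 33934 >> 6 = 530

530


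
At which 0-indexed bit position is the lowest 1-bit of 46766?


0b1011011010101110. Lowest set bit at position 1

1


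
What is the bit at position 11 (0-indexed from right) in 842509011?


0b110010001101111010101011010011, position 11 = 1

1


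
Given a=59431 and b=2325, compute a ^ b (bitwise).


59431 ^ 2325 = 57650

57650


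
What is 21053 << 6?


0b101001000111101 << 6 = 0b101001000111101000000 = 1347392

1347392


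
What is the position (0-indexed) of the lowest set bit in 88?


0b1011000. Lowest set bit at position 3

3


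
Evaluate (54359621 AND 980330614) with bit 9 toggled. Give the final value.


Step 1: 54359621 & 980330614 = 36446276
Step 2: 36446276 ^ (1 << 9) = 36446276 ^ 512 = 36446788

36446788


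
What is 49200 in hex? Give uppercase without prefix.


49200 = C030 hex

C030


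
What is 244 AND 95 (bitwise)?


0b11110100 & 0b1011111 = 0b1010100 = 84

84


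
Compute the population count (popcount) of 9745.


0b10011000010001 has 5 set bits

5


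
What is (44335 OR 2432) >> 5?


Step 1: 44335 | 2432 = 44463
Step 2: 44463 >> 5 = 1389

1389


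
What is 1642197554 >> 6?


0b1100001111000011111001000110010 >> 6 = 0b1100001111000011111001000 = 25659336

25659336


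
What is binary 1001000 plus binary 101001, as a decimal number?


1001000 + 101001 = 1110001 = 113

113


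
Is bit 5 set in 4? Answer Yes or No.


0b100, bit 5 = 0. No

No


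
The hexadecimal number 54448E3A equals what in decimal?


54448E3A hex = 1413779002 decimal

1413779002


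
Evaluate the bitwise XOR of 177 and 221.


0b10110001 ^ 0b11011101 = 0b1101100 = 108

108


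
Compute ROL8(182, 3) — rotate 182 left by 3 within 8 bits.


Rotate 0b10110110 left by 3 (8-bit) = 0b10110101 = 181

181


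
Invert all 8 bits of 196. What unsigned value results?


196 ^ 255 = 59

59


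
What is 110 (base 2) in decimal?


110 in decimal = 6

6


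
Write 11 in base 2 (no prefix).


11 = 1011 in binary

1011


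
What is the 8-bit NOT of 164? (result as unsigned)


~0b10100100 = 0b1011011 = 91 (8-bit unsigned)

91


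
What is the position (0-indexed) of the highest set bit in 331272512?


0b10011101111101101000101000000. Highest set bit at position 28

28


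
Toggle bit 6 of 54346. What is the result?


54346 ^ (1 << 6) = 54346 ^ 64 = 54282

54282


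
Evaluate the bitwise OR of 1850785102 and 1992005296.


0b1101110010100001011110101001110 | 0b1110110101110111001011010110000 = 0b1111110111110111011111111111110 = 2130427902

2130427902


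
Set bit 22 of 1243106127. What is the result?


1243106127 | (1 << 22) = 1243106127 | 4194304 = 1247300431

1247300431


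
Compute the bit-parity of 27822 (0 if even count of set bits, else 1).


0b110110010101110 has 9 ones => parity 1

1


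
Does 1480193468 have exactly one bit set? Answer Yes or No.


0b1011000001110011111010110111100. Multiple bits set => No

No


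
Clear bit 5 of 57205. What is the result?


57205 & ~(1 << 5) = 57173

57173


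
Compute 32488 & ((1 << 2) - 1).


32488 & 3 = 0

0


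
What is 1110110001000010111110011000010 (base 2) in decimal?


1110110001000010111110011000010 in decimal = 1981906114

1981906114


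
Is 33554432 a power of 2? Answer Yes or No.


0b10000000000000000000000000. Only one bit set => Yes

Yes


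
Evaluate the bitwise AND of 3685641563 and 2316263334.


0b11011011101011100110110101011011 & 0b10001010000011110101111110100110 = 0b10001010000011100100110100000010 = 2316193026

2316193026


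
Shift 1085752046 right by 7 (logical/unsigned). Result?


0b1000000101101110100001011101110 >> 7 = 0b100000010110111010000101 = 8482437

8482437


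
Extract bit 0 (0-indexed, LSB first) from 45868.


0b1011001100101100, position 0 = 0

0


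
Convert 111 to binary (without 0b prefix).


111 = 1101111 in binary

1101111


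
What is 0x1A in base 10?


1A hex = 26 decimal

26


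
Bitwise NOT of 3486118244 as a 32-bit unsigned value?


~0b11001111110010011111000101100100 = 0b110000001101100000111010011011 = 808849051 (32-bit unsigned)

808849051


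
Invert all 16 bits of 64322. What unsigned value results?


64322 ^ 65535 = 1213

1213


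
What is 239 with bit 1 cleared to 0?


239 & ~(1 << 1) = 237

237


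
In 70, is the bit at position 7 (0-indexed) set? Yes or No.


0b1000110, bit 7 = 0. No

No


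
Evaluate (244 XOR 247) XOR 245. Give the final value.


Step 1: 244 ^ 247 = 3
Step 2: 3 ^ 245 = 246

246


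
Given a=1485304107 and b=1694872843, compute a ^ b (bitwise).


1485304107 ^ 1694872843 = 1031947296

1031947296


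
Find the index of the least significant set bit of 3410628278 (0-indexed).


0b11001011010010100000111010110110. Lowest set bit at position 1

1


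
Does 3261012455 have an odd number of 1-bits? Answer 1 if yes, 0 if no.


0b11000010010111110001100111100111 has 18 ones => parity 0

0


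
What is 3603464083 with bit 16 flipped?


3603464083 ^ (1 << 16) = 3603464083 ^ 65536 = 3603529619

3603529619


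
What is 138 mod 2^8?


138 & 255 = 138

138


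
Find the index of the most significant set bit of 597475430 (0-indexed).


0b100011100111001100000001100110. Highest set bit at position 29

29


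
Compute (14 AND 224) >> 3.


Step 1: 14 & 224 = 0
Step 2: 0 >> 3 = 0

0


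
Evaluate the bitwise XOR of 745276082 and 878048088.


0b101100011011000000001010110010 ^ 0b110100010101011111001101011000 = 0b11000001110011111000111101010 = 406450666

406450666


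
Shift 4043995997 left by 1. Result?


0b11110001000010100111101101011101 << 1 = 0b111100010000101001111011010111010 = 8087991994

8087991994


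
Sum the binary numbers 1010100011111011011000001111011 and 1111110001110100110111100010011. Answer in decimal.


1010100011111011011000001111011 + 1111110001110100110111100010011 = 11010010101110000001111110001110 = 3535282062

3535282062


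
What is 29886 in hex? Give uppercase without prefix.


29886 = 74BE hex

74BE


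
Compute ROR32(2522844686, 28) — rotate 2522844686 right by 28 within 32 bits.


Rotate 0b10010110010111111000111000001110 right by 28 (32-bit) = 0b1100101111110001110000011101001 = 1710809321

1710809321


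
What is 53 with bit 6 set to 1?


53 | (1 << 6) = 53 | 64 = 117

117


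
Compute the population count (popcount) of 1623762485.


0b1100000110010001010011000110101 has 13 set bits

13


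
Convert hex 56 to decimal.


56 hex = 86 decimal

86


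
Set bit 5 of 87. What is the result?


87 | (1 << 5) = 87 | 32 = 119

119


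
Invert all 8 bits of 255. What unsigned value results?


255 ^ 255 = 0

0


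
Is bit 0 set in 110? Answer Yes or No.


0b1101110, bit 0 = 0. No

No


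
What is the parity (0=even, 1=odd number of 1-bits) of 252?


0b11111100 has 6 ones => parity 0

0


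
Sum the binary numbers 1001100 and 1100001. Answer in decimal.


1001100 + 1100001 = 10101101 = 173

173


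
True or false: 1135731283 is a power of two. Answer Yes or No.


0b1000011101100011110001001010011. Multiple bits set => No

No


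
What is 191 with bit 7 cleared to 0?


191 & ~(1 << 7) = 63

63


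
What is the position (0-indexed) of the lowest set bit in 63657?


0b1111100010101001. Lowest set bit at position 0

0


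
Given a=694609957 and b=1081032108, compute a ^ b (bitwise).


694609957 ^ 1081032108 = 1762252169

1762252169


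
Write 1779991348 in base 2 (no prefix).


1779991348 = 1101010000110001000001100110100 in binary

1101010000110001000001100110100


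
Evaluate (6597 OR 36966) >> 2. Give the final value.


Step 1: 6597 | 36966 = 39399
Step 2: 39399 >> 2 = 9849

9849


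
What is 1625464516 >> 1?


0b1100000111000101001111011000100 >> 1 = 0b110000011100010100111101100010 = 812732258

812732258


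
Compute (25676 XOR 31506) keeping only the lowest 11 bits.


Step 1: 25676 ^ 31506 = 8030
Step 2: 8030 & 2047 = 1886

1886


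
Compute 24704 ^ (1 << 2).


24704 ^ (1 << 2) = 24704 ^ 4 = 24708

24708


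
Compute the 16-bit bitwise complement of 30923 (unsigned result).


~0b111100011001011 = 0b1000011100110100 = 34612 (16-bit unsigned)

34612


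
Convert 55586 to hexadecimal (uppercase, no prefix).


55586 = D922 hex

D922


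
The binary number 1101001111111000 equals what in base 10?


1101001111111000 in decimal = 54264

54264


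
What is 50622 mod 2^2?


50622 & 3 = 2

2


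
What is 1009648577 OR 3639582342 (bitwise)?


0b111100001011100000001111000001 | 0b11011000111011111001111010000110 = 0b11111100111011111001111111000111 = 4243562439

4243562439


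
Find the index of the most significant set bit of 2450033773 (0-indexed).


0b10010010000010001000110001101101. Highest set bit at position 31

31


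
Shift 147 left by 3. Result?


0b10010011 << 3 = 0b10010011000 = 1176

1176


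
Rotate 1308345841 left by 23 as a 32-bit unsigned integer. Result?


Rotate 0b1001101111110111100010111110001 left by 23 (32-bit) = 0b11111000101001101111110111100010 = 4171693538

4171693538


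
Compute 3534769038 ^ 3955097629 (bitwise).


0b11010010101100000100101110001110 ^ 0b11101011101111100000000000011101 = 0b111001000011100100101110010011 = 957238163

957238163


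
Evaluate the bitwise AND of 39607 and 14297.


0b1001101010110111 & 0b11011111011001 = 0b1001010010001 = 4753

4753


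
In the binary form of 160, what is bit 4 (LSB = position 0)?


0b10100000, position 4 = 0

0


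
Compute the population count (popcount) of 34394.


0b1000011001011010 has 7 set bits

7


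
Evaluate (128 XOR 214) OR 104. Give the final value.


Step 1: 128 ^ 214 = 86
Step 2: 86 | 104 = 126

126


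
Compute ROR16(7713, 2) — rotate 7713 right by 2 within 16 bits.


Rotate 0b1111000100001 right by 2 (16-bit) = 0b100011110001000 = 18312

18312


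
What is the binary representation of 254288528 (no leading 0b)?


254288528 = 1111001010000010001010010000 in binary

1111001010000010001010010000


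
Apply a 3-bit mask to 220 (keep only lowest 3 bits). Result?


220 & 7 = 4

4


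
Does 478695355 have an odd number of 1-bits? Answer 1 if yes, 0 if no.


0b11100100010000100111110111011 has 16 ones => parity 0

0


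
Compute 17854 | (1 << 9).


17854 | (1 << 9) = 17854 | 512 = 18366

18366


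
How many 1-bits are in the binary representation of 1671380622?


0b1100011100111110011111010001110 has 19 set bits

19


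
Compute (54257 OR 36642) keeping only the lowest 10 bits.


Step 1: 54257 | 36642 = 57331
Step 2: 57331 & 1023 = 1011

1011


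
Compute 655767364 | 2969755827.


0b100111000101100011011101000100 | 0b10110001000000101110000010110011 = 0b10110111000101101111011111110111 = 3071735799

3071735799


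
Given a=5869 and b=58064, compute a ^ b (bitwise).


5869 ^ 58064 = 62525

62525


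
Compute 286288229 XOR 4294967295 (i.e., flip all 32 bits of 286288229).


286288229 ^ 4294967295 = 4008679066

4008679066


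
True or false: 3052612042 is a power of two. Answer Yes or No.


0b10110101111100110010100111001010. Multiple bits set => No

No


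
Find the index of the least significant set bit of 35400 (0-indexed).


0b1000101001001000. Lowest set bit at position 3

3


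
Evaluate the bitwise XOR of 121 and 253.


0b1111001 ^ 0b11111101 = 0b10000100 = 132

132


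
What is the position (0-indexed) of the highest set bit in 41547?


0b1010001001001011. Highest set bit at position 15

15


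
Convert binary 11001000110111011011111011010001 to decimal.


11001000110111011011111011010001 in decimal = 3369975505

3369975505


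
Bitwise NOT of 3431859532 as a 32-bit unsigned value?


~0b11001100100011100000010101001100 = 0b110011011100011111101010110011 = 863107763 (32-bit unsigned)

863107763


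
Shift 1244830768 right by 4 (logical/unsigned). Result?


0b1001010001100101001110000110000 >> 4 = 0b100101000110010100111000011 = 77801923

77801923


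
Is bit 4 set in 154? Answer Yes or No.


0b10011010, bit 4 = 1. Yes

Yes


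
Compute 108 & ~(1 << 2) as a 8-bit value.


108 & ~(1 << 2) = 104

104


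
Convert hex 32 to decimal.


32 hex = 50 decimal

50


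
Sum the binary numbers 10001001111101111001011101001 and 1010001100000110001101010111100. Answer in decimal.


10001001111101111001011101001 + 1010001100000110001101010111100 = 1100010110000100000110110100101 = 1656884645

1656884645


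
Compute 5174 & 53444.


0b1010000110110 & 0b1101000011000100 = 0b1000000000100 = 4100

4100


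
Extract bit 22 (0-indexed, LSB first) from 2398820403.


0b10001110111110110001100000110011, position 22 = 1

1


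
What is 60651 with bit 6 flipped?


60651 ^ (1 << 6) = 60651 ^ 64 = 60587

60587


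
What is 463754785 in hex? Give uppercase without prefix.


463754785 = 1BA45621 hex

1BA45621


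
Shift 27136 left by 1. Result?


0b110101000000000 << 1 = 0b1101010000000000 = 54272

54272


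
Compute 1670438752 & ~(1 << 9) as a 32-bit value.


1670438752 & ~(1 << 9) = 1670438240

1670438240


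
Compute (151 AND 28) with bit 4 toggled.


Step 1: 151 & 28 = 20
Step 2: 20 ^ (1 << 4) = 20 ^ 16 = 4

4


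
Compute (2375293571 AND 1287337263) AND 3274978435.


Step 1: 2375293571 & 1287337263 = 210767875
Step 2: 210767875 & 3274978435 = 1052675

1052675


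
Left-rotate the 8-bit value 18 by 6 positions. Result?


Rotate 0b10010 left by 6 (8-bit) = 0b10000100 = 132

132


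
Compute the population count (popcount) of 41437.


0b1010000111011101 has 9 set bits

9


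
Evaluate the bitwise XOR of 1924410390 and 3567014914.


0b1110010101101000010110000010110 ^ 0b11010100100111000101010000000010 = 0b10100110001010000111100000010100 = 2787670036

2787670036


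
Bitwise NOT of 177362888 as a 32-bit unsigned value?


~0b1010100100100101011111001000 = 0b11110101011011011010100000110111 = 4117604407 (32-bit unsigned)

4117604407


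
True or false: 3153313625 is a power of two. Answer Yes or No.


0b10111011111100111011111101011001. Multiple bits set => No

No


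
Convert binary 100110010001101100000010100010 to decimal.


100110010001101100000010100010 in decimal = 642171042

642171042


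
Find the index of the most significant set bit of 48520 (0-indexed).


0b1011110110001000. Highest set bit at position 15

15


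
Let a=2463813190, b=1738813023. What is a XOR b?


2463813190 ^ 1738813023 = 4118732825

4118732825


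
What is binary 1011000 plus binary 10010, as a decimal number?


1011000 + 10010 = 1101010 = 106

106


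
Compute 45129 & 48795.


0b1011000001001001 & 0b1011111010011011 = 0b1011000000001001 = 45065

45065


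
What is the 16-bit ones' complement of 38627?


38627 ^ 65535 = 26908

26908


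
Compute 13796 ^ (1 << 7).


13796 ^ (1 << 7) = 13796 ^ 128 = 13668

13668


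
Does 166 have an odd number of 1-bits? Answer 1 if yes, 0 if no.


0b10100110 has 4 ones => parity 0

0


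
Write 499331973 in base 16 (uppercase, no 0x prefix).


499331973 = 1DC33385 hex

1DC33385


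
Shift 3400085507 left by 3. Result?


0b11001010101010010011000000000011 << 3 = 0b11001010101010010011000000000011000 = 27200684056

27200684056


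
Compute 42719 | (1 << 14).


42719 | (1 << 14) = 42719 | 16384 = 59103

59103


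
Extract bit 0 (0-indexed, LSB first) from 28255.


0b110111001011111, position 0 = 1

1


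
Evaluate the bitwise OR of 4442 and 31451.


0b1000101011010 | 0b111101011011011 = 0b111101111011011 = 31707

31707


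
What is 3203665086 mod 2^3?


3203665086 & 7 = 6

6


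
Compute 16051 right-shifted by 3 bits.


0b11111010110011 >> 3 = 0b11111010110 = 2006

2006


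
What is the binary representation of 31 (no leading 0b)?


31 = 11111 in binary

11111


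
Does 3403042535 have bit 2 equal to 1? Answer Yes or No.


0b11001010110101100100111011100111, bit 2 = 1. Yes

Yes


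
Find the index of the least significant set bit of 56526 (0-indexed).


0b1101110011001110. Lowest set bit at position 1

1


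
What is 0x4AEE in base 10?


4AEE hex = 19182 decimal

19182


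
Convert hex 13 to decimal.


13 hex = 19 decimal

19


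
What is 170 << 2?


0b10101010 << 2 = 0b1010101000 = 680

680


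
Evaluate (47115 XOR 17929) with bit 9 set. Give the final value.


Step 1: 47115 ^ 17929 = 65026
Step 2: 65026 | (1 << 9) = 65026 | 512 = 65026

65026


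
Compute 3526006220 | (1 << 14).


3526006220 | (1 << 14) = 3526006220 | 16384 = 3526022604

3526022604


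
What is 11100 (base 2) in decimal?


11100 in decimal = 28

28


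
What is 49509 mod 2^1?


49509 & 1 = 1

1


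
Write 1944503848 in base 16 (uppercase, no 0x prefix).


1944503848 = 73E6C628 hex

73E6C628


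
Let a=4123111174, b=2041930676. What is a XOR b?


4123111174 ^ 2041930676 = 2356464818

2356464818


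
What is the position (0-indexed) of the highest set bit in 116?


0b1110100. Highest set bit at position 6

6


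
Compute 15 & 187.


0b1111 & 0b10111011 = 0b1011 = 11

11


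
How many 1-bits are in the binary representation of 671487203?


0b101000000001100001010011100011 has 11 set bits

11


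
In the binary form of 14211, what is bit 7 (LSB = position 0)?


0b11011110000011, position 7 = 1

1


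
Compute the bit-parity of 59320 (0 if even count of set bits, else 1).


0b1110011110111000 has 10 ones => parity 0

0


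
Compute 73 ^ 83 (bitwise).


0b1001001 ^ 0b1010011 = 0b11010 = 26

26


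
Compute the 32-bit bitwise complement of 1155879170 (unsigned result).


~0b1000100111001010101000100000010 = 0b10111011000110101010111011111101 = 3139088125 (32-bit unsigned)

3139088125


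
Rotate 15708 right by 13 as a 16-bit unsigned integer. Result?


Rotate 0b11110101011100 right by 13 (16-bit) = 0b1110101011100001 = 60129

60129


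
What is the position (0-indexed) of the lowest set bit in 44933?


0b1010111110000101. Lowest set bit at position 0

0


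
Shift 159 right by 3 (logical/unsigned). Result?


0b10011111 >> 3 = 0b10011 = 19

19


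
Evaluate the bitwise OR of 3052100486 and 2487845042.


0b10110101111010110101101110000110 | 0b10010100010010011000000010110010 = 0b10110101111010111101101110110110 = 3052133302

3052133302


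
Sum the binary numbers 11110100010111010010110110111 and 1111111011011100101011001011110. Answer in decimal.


11110100010111010010110110111 + 1111111011011100101011001011110 = 10011101111110011111110000010101 = 2650405909

2650405909


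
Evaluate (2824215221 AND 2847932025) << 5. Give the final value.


Step 1: 2824215221 & 2847932025 = 2820020785
Step 2: 2820020785 << 5 = 90240665120

90240665120


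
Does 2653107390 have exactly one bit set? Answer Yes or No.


0b10011110001000110011010010111110. Multiple bits set => No

No


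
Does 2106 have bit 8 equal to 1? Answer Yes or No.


0b100000111010, bit 8 = 0. No

No


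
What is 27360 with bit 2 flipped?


27360 ^ (1 << 2) = 27360 ^ 4 = 27364

27364


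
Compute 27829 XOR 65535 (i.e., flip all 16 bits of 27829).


27829 ^ 65535 = 37706

37706


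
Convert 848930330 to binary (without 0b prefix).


848930330 = 110010100110011010011000011010 in binary

110010100110011010011000011010


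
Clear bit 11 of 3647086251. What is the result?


3647086251 & ~(1 << 11) = 3647084203

3647084203


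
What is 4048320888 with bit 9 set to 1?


4048320888 | (1 << 9) = 4048320888 | 512 = 4048321400

4048321400


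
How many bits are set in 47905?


0b1011101100100001 has 8 set bits

8


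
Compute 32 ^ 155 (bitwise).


0b100000 ^ 0b10011011 = 0b10111011 = 187

187


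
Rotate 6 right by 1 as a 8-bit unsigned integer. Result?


Rotate 0b110 right by 1 (8-bit) = 0b11 = 3

3


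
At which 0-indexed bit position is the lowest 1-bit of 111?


0b1101111. Lowest set bit at position 0

0


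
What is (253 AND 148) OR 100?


Step 1: 253 & 148 = 148
Step 2: 148 | 100 = 244

244


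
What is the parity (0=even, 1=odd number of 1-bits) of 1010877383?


0b111100010000001100001111000111 has 14 ones => parity 0

0


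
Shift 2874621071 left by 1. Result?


0b10101011010101110011110010001111 << 1 = 0b101010110101011100111100100011110 = 5749242142

5749242142


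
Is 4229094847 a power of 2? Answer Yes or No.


0b11111100000100101101110110111111. Multiple bits set => No

No


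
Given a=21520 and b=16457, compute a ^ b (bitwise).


21520 ^ 16457 = 5209

5209


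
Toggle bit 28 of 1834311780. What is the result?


1834311780 ^ (1 << 28) = 1834311780 ^ 268435456 = 2102747236

2102747236


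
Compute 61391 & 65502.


0b1110111111001111 & 0b1111111111011110 = 0b1110111111001110 = 61390

61390


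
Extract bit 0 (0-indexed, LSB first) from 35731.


0b1000101110010011, position 0 = 1

1


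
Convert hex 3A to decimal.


3A hex = 58 decimal

58


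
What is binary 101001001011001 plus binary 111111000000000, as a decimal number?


101001001011001 + 111111000000000 = 1101000001011001 = 53337

53337


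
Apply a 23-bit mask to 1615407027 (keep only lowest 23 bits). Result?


1615407027 & 8388607 = 4794291

4794291


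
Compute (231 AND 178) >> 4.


Step 1: 231 & 178 = 162
Step 2: 162 >> 4 = 10

10


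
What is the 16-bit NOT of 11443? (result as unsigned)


~0b10110010110011 = 0b1101001101001100 = 54092 (16-bit unsigned)

54092


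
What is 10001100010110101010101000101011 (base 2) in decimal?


10001100010110101010101000101011 in decimal = 2354752043

2354752043


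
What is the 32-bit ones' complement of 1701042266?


1701042266 ^ 4294967295 = 2593925029

2593925029


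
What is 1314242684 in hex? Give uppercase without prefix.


1314242684 = 4E55C07C hex

4E55C07C


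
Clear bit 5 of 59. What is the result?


59 & ~(1 << 5) = 27

27


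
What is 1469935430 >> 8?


0b1010111100111010110111101000110 >> 8 = 0b10101111001110101101111 = 5741935

5741935


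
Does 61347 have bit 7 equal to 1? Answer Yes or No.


0b1110111110100011, bit 7 = 1. Yes

Yes


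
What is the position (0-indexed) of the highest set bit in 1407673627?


0b1010011111001110110010100011011. Highest set bit at position 30

30


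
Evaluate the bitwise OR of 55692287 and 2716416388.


0b11010100011100101111111111 | 0b10100001111010010011100110000100 = 0b10100011111110011111101111111111 = 2751069183

2751069183


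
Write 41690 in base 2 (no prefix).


41690 = 1010001011011010 in binary

1010001011011010


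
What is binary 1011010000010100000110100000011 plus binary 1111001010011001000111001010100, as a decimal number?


1011010000010100000110100000011 + 1111001010011001000111001010100 = 11010011010101101001101101010111 = 3545668439

3545668439


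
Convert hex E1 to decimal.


E1 hex = 225 decimal

225


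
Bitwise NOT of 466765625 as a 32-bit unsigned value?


~0b11011110100100100011100111001 = 0b11100100001011011011100011000110 = 3828201670 (32-bit unsigned)

3828201670


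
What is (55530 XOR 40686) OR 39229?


Step 1: 55530 ^ 40686 = 17924
Step 2: 17924 | 39229 = 57149

57149


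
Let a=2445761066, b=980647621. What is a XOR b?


2445761066 ^ 980647621 = 2880709871

2880709871


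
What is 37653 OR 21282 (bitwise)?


0b1001001100010101 | 0b101001100100010 = 0b1101001100110111 = 54071

54071


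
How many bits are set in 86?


0b1010110 has 4 set bits

4


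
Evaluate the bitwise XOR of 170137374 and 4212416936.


0b1010001001000001011100011110 ^ 0b11111011000101000110000110101000 = 0b11110001001100000111011010110110 = 4046485174

4046485174


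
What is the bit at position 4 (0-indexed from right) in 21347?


0b101001101100011, position 4 = 0

0


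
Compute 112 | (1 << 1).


112 | (1 << 1) = 112 | 2 = 114

114


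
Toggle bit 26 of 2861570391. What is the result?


2861570391 ^ (1 << 26) = 2861570391 ^ 67108864 = 2928679255

2928679255


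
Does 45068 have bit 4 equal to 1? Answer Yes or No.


0b1011000000001100, bit 4 = 0. No

No


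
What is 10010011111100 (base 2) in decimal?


10010011111100 in decimal = 9468

9468


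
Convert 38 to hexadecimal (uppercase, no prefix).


38 = 26 hex

26


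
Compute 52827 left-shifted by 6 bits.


0b1100111001011011 << 6 = 0b1100111001011011000000 = 3380928

3380928


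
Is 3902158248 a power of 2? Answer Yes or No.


0b11101000100101100011010110101000. Multiple bits set => No

No


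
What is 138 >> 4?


0b10001010 >> 4 = 0b1000 = 8

8


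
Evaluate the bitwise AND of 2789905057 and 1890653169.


0b10100110010010101001001010100001 & 0b1110000101100010001001111110001 = 0b100000000000000001001010100001 = 536875681

536875681


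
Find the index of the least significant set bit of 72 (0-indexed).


0b1001000. Lowest set bit at position 3

3


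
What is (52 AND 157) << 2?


Step 1: 52 & 157 = 20
Step 2: 20 << 2 = 80

80


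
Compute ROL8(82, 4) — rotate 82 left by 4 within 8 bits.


Rotate 0b1010010 left by 4 (8-bit) = 0b100101 = 37

37


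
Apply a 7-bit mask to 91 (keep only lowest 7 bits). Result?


91 & 127 = 91

91


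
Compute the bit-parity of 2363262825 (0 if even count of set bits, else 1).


0b10001100110111001000011101101001 has 16 ones => parity 0

0


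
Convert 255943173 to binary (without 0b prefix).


255943173 = 1111010000010110001000000101 in binary

1111010000010110001000000101


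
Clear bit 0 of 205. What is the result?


205 & ~(1 << 0) = 204

204


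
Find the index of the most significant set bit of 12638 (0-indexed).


0b11000101011110. Highest set bit at position 13

13


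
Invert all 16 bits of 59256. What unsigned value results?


59256 ^ 65535 = 6279

6279


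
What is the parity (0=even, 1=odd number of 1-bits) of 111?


0b1101111 has 6 ones => parity 0

0


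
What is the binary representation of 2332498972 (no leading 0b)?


2332498972 = 10001011000001110001110000011100 in binary

10001011000001110001110000011100


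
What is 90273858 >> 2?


0b101011000010111100001000010 >> 2 = 0b1010110000101111000010000 = 22568464

22568464


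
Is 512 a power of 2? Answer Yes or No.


0b1000000000. Only one bit set => Yes

Yes


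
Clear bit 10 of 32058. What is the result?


32058 & ~(1 << 10) = 31034

31034


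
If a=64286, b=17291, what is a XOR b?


64286 ^ 17291 = 47253

47253


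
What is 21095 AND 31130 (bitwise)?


0b101001001100111 & 0b111100110011010 = 0b101000000000010 = 20482

20482


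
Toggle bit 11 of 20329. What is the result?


20329 ^ (1 << 11) = 20329 ^ 2048 = 18281

18281


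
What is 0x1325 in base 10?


1325 hex = 4901 decimal

4901


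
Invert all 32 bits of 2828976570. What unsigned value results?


2828976570 ^ 4294967295 = 1465990725

1465990725


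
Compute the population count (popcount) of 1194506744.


0b1000111001100101011100111111000 has 17 set bits

17


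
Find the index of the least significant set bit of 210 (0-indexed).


0b11010010. Lowest set bit at position 1

1


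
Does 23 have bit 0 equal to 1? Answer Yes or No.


0b10111, bit 0 = 1. Yes

Yes


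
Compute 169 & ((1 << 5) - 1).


169 & 31 = 9

9


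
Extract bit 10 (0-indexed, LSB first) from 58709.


0b1110010101010101, position 10 = 1

1


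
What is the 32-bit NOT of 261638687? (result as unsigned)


~0b1111100110000100101000011111 = 0b11110000011001111011010111100000 = 4033328608 (32-bit unsigned)

4033328608
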